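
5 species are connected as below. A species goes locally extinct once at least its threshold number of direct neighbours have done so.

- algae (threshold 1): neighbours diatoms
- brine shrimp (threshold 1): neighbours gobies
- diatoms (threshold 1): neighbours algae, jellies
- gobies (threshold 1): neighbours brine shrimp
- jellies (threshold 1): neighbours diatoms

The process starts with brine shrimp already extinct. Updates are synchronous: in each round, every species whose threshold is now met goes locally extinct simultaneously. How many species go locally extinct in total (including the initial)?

Round 1 — brine shrimp goes locally extinct (initial).
Round 2 — checking thresholds:
  gobies: 1 of 1 neighbours ≥ 1, goes locally extinct.
Round 3 — no new extinctions; cascade stops.

2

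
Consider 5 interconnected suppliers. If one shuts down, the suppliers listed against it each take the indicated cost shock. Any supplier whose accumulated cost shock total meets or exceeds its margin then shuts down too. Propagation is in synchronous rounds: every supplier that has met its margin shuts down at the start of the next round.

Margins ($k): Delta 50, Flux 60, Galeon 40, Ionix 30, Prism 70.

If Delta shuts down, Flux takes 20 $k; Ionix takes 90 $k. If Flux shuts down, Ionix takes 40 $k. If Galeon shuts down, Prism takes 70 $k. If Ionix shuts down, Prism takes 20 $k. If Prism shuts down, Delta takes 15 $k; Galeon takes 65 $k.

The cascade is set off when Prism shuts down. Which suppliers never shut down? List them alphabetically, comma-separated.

Delta, Flux, Ionix

Round 1 — Prism shuts down (initial).
  Delta: +15 → 15 < 50
  Galeon: +65 → 65 ≥ 40
Round 2 — Galeon shuts down.
No further shutdowns.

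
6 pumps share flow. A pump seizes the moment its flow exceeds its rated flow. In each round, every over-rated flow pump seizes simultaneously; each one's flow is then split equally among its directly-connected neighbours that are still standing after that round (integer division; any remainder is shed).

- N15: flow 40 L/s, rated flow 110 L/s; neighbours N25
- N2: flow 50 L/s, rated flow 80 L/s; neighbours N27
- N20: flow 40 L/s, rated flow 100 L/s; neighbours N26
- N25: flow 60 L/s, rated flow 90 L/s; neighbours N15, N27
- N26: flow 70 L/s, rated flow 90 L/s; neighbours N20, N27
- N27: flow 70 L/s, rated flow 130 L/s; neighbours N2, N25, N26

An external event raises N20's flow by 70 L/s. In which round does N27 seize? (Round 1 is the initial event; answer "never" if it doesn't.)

Round 1 — N20 at 110 > 100. N20 seizes.
  N20 sheds 110 L/s to N26: 110 each.
    N26: 70+110 = 180 > 90
Round 2 — N26 seizes.
  N26 sheds 180 L/s to N27: 180 each.
    N27: 70+180 = 250 > 130
Round 3 — N27 seizes.
  N27 sheds 250 L/s to N2, N25: 125 each.
    N2: 50+125 = 175 > 80
    N25: 60+125 = 185 > 90
Round 4 — N2, N25 seize.
  N2 sheds 175 L/s: no online neighbours, lost.
  N25 sheds 185 L/s to N15: 185 each.
    N15: 40+185 = 225 > 110
Round 5 — N15 seizes.
  N15 sheds 225 L/s: no online neighbours, lost.
No further seizures.

3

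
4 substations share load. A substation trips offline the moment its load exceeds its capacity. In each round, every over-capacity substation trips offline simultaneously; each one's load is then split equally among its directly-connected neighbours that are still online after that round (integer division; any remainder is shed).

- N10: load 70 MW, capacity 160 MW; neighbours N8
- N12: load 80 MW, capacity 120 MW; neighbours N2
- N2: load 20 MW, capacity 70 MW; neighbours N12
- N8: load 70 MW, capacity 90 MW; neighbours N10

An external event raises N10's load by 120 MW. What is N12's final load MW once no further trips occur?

Round 1 — N10 at 190 > 160. N10 trips offline.
  N10 sheds 190 MW to N8: 190 each.
    N8: 70+190 = 260 > 90
Round 2 — N8 trips offline.
  N8 sheds 260 MW: no online neighbours, lost.
No further trips.

80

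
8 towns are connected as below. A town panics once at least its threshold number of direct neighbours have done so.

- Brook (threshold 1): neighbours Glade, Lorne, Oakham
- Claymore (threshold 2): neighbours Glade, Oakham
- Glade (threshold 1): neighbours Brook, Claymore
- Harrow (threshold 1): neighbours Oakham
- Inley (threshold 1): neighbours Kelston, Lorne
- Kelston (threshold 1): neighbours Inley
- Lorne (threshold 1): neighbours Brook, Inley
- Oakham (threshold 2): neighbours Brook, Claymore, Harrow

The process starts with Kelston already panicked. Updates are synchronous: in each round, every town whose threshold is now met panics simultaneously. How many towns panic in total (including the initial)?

5

Round 1 — Kelston panics (initial).
Round 2 — checking thresholds:
  Inley: 1 of 2 neighbours ≥ 1, panics.
Round 3 — checking thresholds:
  Lorne: 1 of 2 neighbours ≥ 1, panics.
Round 4 — checking thresholds:
  Brook: 1 of 3 neighbours ≥ 1, panics.
Round 5 — checking thresholds:
  Glade: 1 of 2 neighbours ≥ 1, panics.
  Oakham: 1 of 3 neighbours < 2, holds.
Round 6 — no new panics; cascade stops.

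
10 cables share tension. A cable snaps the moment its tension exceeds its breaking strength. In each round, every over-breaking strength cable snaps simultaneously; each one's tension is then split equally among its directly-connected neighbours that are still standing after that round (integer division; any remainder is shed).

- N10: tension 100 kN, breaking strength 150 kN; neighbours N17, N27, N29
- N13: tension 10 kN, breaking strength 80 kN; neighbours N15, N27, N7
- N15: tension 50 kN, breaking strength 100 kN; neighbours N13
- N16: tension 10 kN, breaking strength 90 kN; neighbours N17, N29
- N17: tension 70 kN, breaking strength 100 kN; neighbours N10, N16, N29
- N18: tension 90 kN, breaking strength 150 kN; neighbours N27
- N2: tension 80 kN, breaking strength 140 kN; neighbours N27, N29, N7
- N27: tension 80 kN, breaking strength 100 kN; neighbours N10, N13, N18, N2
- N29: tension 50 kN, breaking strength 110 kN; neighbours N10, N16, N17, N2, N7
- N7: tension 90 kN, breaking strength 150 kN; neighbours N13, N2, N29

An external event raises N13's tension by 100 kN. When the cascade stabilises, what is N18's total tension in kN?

Round 1 — N13 at 110 > 80. N13 snaps.
  N13 sheds 110 kN to N15, N27, N7: 36 each (2 lost).
    N15: 50+36 = 86 ≤ 100
    N27: 80+36 = 116 > 100
    N7: 90+36 = 126 ≤ 150
Round 2 — N27 snaps.
  N27 sheds 116 kN to N10, N18, N2: 38 each (2 lost).
    N10: 100+38 = 138 ≤ 150
    N18: 90+38 = 128 ≤ 150
    N2: 80+38 = 118 ≤ 140
No further breaks.

128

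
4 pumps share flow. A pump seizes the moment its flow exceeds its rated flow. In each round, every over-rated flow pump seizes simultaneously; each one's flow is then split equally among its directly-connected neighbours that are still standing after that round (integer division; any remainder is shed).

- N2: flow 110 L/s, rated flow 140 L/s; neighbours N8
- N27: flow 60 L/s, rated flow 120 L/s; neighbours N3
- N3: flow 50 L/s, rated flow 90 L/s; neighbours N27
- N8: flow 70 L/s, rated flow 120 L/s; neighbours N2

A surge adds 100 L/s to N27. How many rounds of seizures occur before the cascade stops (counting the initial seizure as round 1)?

2

Round 1 — N27 at 160 > 120. N27 seizes.
  N27 sheds 160 L/s to N3: 160 each.
    N3: 50+160 = 210 > 90
Round 2 — N3 seizes.
  N3 sheds 210 L/s: no online neighbours, lost.
No further seizures.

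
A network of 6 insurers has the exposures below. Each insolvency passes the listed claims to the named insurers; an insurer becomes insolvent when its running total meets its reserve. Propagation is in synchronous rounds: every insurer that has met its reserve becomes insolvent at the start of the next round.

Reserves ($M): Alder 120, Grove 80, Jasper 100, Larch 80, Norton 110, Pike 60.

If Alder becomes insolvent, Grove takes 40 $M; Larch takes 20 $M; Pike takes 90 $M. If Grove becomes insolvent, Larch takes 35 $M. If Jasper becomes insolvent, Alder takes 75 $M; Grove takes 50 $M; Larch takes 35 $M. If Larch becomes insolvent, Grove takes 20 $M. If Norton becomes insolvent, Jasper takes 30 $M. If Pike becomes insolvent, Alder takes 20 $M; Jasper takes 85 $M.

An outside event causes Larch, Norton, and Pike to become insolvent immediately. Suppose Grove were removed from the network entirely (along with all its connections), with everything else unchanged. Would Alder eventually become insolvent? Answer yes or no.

With Grove removed:
Round 1 — Larch, Norton, Pike become insolvent (initial).
  Alder: +20 → 20 < 120
  Jasper: +30+85 → 115 ≥ 100
Round 2 — Jasper becomes insolvent.
  Alder: +75 → 95 < 120
No further insolvencies.

no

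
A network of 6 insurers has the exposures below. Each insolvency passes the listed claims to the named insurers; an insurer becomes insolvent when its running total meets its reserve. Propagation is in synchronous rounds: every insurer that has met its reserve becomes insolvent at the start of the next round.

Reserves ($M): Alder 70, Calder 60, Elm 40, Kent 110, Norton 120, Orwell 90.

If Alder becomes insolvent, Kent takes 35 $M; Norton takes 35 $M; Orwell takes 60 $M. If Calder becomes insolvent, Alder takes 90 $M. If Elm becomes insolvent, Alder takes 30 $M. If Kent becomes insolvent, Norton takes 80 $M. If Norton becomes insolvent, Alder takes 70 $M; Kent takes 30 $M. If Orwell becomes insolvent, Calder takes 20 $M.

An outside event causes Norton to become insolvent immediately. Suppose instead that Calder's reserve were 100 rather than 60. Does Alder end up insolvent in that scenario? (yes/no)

With Calder's reserve at 100:
Round 1 — Norton becomes insolvent (initial).
  Alder: +70 → 70 ≥ 70
  Kent: +30 → 30 < 110
Round 2 — Alder becomes insolvent.
  Kent: +35 → 65 < 110
  Orwell: +60 → 60 < 90
No further insolvencies.

yes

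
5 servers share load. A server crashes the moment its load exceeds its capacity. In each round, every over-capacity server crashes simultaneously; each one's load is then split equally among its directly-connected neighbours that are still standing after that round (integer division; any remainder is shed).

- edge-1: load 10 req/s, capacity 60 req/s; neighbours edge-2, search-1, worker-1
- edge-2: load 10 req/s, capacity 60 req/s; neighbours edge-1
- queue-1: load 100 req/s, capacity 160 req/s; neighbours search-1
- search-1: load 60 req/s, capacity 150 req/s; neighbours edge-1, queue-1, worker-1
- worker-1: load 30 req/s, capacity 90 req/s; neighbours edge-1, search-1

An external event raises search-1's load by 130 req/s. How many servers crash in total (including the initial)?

5

Round 1 — search-1 at 190 > 150. search-1 crashes.
  search-1 sheds 190 req/s to edge-1, queue-1, worker-1: 63 each (1 lost).
    edge-1: 10+63 = 73 > 60
    queue-1: 100+63 = 163 > 160
    worker-1: 30+63 = 93 > 90
Round 2 — edge-1, queue-1, worker-1 crash.
  edge-1 sheds 73 req/s to edge-2: 73 each.
    edge-2: 10+73 = 83 > 60
  queue-1 sheds 163 req/s: no online neighbours, lost.
  worker-1 sheds 93 req/s: no online neighbours, lost.
Round 3 — edge-2 crashes.
  edge-2 sheds 83 req/s: no online neighbours, lost.
No further crashes.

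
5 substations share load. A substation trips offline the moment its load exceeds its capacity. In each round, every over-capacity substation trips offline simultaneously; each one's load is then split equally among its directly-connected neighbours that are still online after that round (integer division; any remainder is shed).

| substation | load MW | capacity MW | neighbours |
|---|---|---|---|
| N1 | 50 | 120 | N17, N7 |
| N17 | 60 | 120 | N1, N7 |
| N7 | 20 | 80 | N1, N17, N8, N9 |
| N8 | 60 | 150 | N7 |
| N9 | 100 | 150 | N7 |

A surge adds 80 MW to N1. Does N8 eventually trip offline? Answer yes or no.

no

Round 1 — N1 at 130 > 120. N1 trips offline.
  N1 sheds 130 MW to N17, N7: 65 each.
    N17: 60+65 = 125 > 120
    N7: 20+65 = 85 > 80
Round 2 — N17, N7 trip offline.
  N17 sheds 125 MW: no online neighbours, lost.
  N7 sheds 85 MW to N8, N9: 42 each (1 lost).
    N8: 60+42 = 102 ≤ 150
    N9: 100+42 = 142 ≤ 150
No further trips.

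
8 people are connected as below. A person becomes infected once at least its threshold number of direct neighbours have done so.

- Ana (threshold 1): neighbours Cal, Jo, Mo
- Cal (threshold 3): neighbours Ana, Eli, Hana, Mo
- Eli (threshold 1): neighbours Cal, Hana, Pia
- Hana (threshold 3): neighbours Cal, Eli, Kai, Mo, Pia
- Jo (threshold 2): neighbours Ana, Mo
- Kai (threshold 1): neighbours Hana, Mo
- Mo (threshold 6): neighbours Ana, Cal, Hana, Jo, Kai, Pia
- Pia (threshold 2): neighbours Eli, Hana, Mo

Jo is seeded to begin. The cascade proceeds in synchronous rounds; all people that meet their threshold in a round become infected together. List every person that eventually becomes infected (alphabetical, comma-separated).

Round 1 — Jo becomes infected (initial).
Round 2 — checking thresholds:
  Ana: 1 of 3 neighbours ≥ 1, becomes infected.
  Mo: 1 of 6 neighbours < 6, holds.
Round 3 — no new infections; cascade stops.

Ana, Jo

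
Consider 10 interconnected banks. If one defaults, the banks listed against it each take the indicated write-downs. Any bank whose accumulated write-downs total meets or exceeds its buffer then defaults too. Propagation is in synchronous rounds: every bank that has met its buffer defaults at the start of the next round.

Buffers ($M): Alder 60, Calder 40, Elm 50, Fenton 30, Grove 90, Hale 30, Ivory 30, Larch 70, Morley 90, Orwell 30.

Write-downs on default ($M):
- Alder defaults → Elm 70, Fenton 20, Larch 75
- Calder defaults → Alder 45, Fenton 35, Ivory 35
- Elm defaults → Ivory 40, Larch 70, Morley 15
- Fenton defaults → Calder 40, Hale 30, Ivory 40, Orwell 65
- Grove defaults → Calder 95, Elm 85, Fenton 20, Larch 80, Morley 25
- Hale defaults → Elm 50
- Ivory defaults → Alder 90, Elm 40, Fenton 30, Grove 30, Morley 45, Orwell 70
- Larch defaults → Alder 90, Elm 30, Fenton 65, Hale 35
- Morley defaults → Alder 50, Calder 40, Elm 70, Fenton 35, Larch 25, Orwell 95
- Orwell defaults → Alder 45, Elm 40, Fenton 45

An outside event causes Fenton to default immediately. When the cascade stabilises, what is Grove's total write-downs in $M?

Round 1 — Fenton defaults (initial).
  Calder: +40 → 40 ≥ 40
  Hale: +30 → 30 ≥ 30
  Ivory: +40 → 40 ≥ 30
  Orwell: +65 → 65 ≥ 30
Round 2 — Calder, Hale, Ivory, Orwell default.
  Alder: +45+90+45 → 180 ≥ 60
  Elm: +50+40+40 → 130 ≥ 50
  Grove: +30 → 30 < 90
  Morley: +45 → 45 < 90
Round 3 — Alder, Elm default.
  Larch: +75+70 → 145 ≥ 70
  Morley: +15 → 60 < 90
Round 4 — Larch defaults.
No further defaults.

30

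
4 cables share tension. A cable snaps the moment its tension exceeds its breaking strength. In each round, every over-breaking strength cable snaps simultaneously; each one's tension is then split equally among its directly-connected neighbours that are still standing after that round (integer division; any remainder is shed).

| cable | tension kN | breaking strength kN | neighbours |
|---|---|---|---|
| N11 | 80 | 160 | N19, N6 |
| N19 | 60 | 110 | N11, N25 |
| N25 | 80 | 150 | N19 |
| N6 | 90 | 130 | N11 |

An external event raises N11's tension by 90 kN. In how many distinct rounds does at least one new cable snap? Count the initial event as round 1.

3

Round 1 — N11 at 170 > 160. N11 snaps.
  N11 sheds 170 kN to N19, N6: 85 each.
    N19: 60+85 = 145 > 110
    N6: 90+85 = 175 > 130
Round 2 — N19, N6 snap.
  N19 sheds 145 kN to N25: 145 each.
    N25: 80+145 = 225 > 150
  N6 sheds 175 kN: no online neighbours, lost.
Round 3 — N25 snaps.
  N25 sheds 225 kN: no online neighbours, lost.
No further breaks.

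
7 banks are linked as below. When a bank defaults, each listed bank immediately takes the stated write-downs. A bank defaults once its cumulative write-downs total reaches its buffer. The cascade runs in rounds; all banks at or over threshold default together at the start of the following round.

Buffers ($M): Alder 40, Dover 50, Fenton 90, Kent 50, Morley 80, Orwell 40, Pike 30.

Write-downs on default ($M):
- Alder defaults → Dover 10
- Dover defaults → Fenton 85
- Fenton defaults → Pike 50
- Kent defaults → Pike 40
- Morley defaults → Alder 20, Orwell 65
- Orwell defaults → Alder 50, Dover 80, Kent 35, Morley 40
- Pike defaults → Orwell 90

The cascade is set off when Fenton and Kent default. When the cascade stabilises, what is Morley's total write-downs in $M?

Round 1 — Fenton, Kent default (initial).
  Pike: +50+40 → 90 ≥ 30
Round 2 — Pike defaults.
  Orwell: +90 → 90 ≥ 40
Round 3 — Orwell defaults.
  Alder: +50 → 50 ≥ 40
  Dover: +80 → 80 ≥ 50
  Morley: +40 → 40 < 80
Round 4 — Alder, Dover default.
No further defaults.

40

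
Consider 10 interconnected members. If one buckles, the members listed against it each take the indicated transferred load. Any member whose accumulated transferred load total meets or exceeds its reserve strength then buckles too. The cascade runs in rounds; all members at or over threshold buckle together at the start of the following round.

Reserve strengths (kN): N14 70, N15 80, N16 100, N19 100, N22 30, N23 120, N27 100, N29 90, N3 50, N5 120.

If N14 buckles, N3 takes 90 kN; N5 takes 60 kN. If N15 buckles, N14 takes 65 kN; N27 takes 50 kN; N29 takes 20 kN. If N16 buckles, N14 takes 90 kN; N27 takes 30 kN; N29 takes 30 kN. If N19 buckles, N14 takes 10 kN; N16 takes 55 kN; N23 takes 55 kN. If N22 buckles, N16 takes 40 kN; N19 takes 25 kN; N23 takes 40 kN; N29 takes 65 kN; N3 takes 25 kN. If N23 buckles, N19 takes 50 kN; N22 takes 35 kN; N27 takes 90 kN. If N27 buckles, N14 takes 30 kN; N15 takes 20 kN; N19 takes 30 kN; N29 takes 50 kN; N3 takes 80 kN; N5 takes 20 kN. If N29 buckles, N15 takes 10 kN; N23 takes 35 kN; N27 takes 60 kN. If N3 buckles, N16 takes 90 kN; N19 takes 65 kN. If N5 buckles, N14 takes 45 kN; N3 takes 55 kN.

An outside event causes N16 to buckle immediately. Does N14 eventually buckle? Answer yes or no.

yes

Round 1 — N16 buckles (initial).
  N14: +90 → 90 ≥ 70
  N27: +30 → 30 < 100
  N29: +30 → 30 < 90
Round 2 — N14 buckles.
  N3: +90 → 90 ≥ 50
  N5: +60 → 60 < 120
Round 3 — N3 buckles.
  N19: +65 → 65 < 100
No further bucklings.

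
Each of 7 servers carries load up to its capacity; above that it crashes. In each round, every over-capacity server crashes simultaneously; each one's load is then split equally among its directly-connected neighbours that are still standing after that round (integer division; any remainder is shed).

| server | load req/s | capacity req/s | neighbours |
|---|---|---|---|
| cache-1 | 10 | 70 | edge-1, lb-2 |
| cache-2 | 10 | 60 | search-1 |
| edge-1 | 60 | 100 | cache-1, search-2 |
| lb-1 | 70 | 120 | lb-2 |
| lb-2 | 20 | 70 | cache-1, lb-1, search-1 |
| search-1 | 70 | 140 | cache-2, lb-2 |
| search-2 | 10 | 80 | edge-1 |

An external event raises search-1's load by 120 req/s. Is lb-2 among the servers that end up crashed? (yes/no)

Round 1 — search-1 at 190 > 140. search-1 crashes.
  search-1 sheds 190 req/s to cache-2, lb-2: 95 each.
    cache-2: 10+95 = 105 > 60
    lb-2: 20+95 = 115 > 70
Round 2 — cache-2, lb-2 crash.
  cache-2 sheds 105 req/s: no online neighbours, lost.
  lb-2 sheds 115 req/s to cache-1, lb-1: 57 each (1 lost).
    cache-1: 10+57 = 67 ≤ 70
    lb-1: 70+57 = 127 > 120
Round 3 — lb-1 crashes.
  lb-1 sheds 127 req/s: no online neighbours, lost.
No further crashes.

yes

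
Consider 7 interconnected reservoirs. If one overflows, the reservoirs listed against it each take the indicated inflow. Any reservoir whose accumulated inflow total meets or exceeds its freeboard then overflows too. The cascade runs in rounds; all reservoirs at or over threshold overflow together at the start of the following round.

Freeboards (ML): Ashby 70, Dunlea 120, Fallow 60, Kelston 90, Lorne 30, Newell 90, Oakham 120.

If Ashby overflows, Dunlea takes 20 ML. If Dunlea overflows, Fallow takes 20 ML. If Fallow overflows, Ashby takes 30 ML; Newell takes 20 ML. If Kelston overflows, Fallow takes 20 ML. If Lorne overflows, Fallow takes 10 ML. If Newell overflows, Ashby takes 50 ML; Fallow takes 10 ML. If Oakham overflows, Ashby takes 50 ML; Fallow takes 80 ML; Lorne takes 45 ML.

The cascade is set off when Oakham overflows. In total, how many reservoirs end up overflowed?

Round 1 — Oakham overflows (initial).
  Ashby: +50 → 50 < 70
  Fallow: +80 → 80 ≥ 60
  Lorne: +45 → 45 ≥ 30
Round 2 — Fallow, Lorne overflow.
  Ashby: +30 → 80 ≥ 70
  Newell: +20 → 20 < 90
Round 3 — Ashby overflows.
  Dunlea: +20 → 20 < 120
No further overflows.

4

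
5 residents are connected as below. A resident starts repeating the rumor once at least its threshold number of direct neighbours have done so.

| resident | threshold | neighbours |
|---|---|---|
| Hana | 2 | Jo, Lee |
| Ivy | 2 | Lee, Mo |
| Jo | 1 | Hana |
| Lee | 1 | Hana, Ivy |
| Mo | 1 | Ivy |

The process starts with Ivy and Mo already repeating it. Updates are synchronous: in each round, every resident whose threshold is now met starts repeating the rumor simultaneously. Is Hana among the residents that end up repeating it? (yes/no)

Round 1 — Ivy, Mo start repeating the rumor (initial).
Round 2 — checking thresholds:
  Lee: 1 of 2 neighbours ≥ 1, starts repeating the rumor.
Round 3 — no new spreads; cascade stops.

no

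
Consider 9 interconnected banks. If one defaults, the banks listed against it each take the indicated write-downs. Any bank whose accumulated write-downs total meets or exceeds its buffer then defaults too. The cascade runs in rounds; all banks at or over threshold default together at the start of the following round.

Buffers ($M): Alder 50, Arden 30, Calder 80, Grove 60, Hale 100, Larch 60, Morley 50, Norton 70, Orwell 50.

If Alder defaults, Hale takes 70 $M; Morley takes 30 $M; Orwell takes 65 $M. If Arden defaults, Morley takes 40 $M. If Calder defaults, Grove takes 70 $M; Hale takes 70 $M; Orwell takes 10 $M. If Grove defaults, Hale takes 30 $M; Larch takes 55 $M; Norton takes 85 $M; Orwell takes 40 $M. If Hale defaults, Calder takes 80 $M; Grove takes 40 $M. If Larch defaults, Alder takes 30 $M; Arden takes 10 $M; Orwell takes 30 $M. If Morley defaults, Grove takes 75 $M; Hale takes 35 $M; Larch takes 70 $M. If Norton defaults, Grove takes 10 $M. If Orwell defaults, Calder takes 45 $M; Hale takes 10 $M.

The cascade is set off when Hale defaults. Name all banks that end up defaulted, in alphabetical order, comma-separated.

Round 1 — Hale defaults (initial).
  Calder: +80 → 80 ≥ 80
  Grove: +40 → 40 < 60
Round 2 — Calder defaults.
  Grove: +70 → 110 ≥ 60
  Orwell: +10 → 10 < 50
Round 3 — Grove defaults.
  Larch: +55 → 55 < 60
  Norton: +85 → 85 ≥ 70
  Orwell: +40 → 50 ≥ 50
Round 4 — Norton, Orwell default.
No further defaults.

Calder, Grove, Hale, Norton, Orwell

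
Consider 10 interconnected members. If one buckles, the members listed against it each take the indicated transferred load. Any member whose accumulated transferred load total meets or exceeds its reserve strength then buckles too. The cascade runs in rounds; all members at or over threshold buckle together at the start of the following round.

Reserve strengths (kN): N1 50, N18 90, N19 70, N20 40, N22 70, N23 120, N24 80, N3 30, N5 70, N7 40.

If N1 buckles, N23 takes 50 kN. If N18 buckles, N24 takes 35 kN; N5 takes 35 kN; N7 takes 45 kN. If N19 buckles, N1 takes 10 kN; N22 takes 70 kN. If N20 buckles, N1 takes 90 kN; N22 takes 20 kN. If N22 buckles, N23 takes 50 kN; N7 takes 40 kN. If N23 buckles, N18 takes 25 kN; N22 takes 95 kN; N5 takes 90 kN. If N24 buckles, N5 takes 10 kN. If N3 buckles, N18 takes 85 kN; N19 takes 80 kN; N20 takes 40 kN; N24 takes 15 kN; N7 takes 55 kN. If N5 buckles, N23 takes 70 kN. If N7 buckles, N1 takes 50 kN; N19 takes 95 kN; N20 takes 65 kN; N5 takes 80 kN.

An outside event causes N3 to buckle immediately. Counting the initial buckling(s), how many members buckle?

Round 1 — N3 buckles (initial).
  N18: +85 → 85 < 90
  N19: +80 → 80 ≥ 70
  N20: +40 → 40 ≥ 40
  N24: +15 → 15 < 80
  N7: +55 → 55 ≥ 40
Round 2 — N19, N20, N7 buckle.
  N1: +10+90+50 → 150 ≥ 50
  N22: +70+20 → 90 ≥ 70
  N5: +80 → 80 ≥ 70
Round 3 — N1, N22, N5 buckle.
  N23: +50+50+70 → 170 ≥ 120
Round 4 — N23 buckles.
  N18: +25 → 110 ≥ 90
Round 5 — N18 buckles.
  N24: +35 → 50 < 80
No further bucklings.

9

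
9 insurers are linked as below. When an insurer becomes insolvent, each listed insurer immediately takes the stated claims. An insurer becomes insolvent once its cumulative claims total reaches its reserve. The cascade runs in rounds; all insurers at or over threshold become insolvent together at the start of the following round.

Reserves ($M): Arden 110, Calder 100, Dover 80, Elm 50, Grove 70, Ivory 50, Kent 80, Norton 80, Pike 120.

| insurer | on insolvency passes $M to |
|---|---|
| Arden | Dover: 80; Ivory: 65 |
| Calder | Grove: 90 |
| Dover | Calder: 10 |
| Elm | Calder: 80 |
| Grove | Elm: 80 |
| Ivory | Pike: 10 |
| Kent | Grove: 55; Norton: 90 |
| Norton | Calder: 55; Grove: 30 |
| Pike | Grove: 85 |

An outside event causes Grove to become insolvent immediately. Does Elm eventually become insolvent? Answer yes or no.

Round 1 — Grove becomes insolvent (initial).
  Elm: +80 → 80 ≥ 50
Round 2 — Elm becomes insolvent.
  Calder: +80 → 80 < 100
No further insolvencies.

yes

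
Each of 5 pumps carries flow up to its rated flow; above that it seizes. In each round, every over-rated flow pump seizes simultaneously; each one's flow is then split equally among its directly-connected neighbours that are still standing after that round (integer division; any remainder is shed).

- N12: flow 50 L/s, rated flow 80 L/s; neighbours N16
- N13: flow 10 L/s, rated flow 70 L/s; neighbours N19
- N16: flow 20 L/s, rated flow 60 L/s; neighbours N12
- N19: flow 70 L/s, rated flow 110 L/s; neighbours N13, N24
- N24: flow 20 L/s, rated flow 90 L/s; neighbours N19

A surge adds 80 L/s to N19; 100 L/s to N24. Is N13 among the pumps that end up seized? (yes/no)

Round 1 — N19 at 150 > 110; N24 at 120 > 90. N19, N24 seize.
  N19 sheds 150 L/s to N13: 150 each.
    N13: 10+150 = 160 > 70
  N24 sheds 120 L/s: no online neighbours, lost.
Round 2 — N13 seizes.
  N13 sheds 160 L/s: no online neighbours, lost.
No further seizures.

yes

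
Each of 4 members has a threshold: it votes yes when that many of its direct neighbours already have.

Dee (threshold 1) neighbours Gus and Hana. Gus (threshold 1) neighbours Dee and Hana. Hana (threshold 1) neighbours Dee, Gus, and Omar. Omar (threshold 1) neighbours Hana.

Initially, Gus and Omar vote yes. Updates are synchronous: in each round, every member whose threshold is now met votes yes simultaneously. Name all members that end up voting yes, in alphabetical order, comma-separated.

Dee, Gus, Hana, Omar

Round 1 — Gus, Omar vote yes (initial).
Round 2 — checking thresholds:
  Dee: 1 of 2 neighbours ≥ 1, votes yes.
  Hana: 2 of 3 neighbours ≥ 1, votes yes.
Round 3 — no new yes votes; cascade stops.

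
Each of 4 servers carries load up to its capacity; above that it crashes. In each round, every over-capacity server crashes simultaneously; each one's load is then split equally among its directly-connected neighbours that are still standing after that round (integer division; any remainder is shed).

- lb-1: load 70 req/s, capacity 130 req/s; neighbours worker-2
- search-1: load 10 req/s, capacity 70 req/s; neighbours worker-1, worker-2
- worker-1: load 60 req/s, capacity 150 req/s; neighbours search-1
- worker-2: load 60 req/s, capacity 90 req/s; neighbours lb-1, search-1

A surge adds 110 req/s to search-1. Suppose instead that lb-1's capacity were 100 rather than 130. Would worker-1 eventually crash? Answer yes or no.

With lb-1's capacity at 100:
Round 1 — search-1 at 120 > 70. search-1 crashes.
  search-1 sheds 120 req/s to worker-1, worker-2: 60 each.
    worker-1: 60+60 = 120 ≤ 150
    worker-2: 60+60 = 120 > 90
Round 2 — worker-2 crashes.
  worker-2 sheds 120 req/s to lb-1: 120 each.
    lb-1: 70+120 = 190 > 100
Round 3 — lb-1 crashes.
  lb-1 sheds 190 req/s: no online neighbours, lost.
No further crashes.

no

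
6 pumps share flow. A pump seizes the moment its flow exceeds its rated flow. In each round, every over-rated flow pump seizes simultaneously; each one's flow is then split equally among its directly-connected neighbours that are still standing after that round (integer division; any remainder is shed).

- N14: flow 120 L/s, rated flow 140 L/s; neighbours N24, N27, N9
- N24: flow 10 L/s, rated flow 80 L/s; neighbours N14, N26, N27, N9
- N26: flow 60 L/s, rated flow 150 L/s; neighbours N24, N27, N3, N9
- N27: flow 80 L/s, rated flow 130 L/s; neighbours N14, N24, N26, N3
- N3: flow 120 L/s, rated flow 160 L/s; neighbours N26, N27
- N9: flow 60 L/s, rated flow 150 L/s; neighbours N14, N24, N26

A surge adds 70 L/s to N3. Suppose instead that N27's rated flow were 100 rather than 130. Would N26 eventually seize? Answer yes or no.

yes

With N27's rated flow at 100:
Round 1 — N3 at 190 > 160. N3 seizes.
  N3 sheds 190 L/s to N26, N27: 95 each.
    N26: 60+95 = 155 > 150
    N27: 80+95 = 175 > 100
Round 2 — N26, N27 seize.
  N26 sheds 155 L/s to N24, N9: 77 each (1 lost).
    N24: 10+77 = 87 > 80
    N9: 60+77 = 137 ≤ 150
  N27 sheds 175 L/s to N14, N24: 87 each (1 lost).
    N14: 120+87 = 207 > 140
    N24: 87+87 = 174 > 80
Round 3 — N14, N24 seize.
  N14 sheds 207 L/s to N9: 207 each.
    N9: 137+207 = 344 > 150
  N24 sheds 174 L/s to N9: 174 each.
    N9: 344+174 = 518 > 150
Round 4 — N9 seizes.
  N9 sheds 518 L/s: no online neighbours, lost.
No further seizures.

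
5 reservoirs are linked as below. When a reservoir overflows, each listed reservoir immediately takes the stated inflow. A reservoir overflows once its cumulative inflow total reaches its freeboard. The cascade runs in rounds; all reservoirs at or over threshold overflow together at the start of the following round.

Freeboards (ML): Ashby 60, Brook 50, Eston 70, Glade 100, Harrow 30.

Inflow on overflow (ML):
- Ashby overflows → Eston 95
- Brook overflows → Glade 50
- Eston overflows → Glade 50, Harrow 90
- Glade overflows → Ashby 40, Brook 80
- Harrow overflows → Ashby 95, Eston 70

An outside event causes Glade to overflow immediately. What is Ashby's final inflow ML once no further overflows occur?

Round 1 — Glade overflows (initial).
  Ashby: +40 → 40 < 60
  Brook: +80 → 80 ≥ 50
Round 2 — Brook overflows.
No further overflows.

40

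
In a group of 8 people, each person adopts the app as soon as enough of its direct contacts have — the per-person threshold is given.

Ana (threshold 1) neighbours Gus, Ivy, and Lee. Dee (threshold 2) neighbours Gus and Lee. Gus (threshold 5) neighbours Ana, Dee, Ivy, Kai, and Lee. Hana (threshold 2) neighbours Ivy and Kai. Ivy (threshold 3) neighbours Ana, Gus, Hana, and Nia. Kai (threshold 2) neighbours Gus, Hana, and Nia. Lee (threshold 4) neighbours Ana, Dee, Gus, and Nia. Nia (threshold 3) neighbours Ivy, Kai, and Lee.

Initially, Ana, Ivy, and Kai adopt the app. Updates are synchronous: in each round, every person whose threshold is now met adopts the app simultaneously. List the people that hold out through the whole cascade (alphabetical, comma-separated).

Round 1 — Ana, Ivy, Kai adopt the app (initial).
Round 2 — checking thresholds:
  Gus: 3 of 5 neighbours < 5, not yet.
  Hana: 2 of 2 neighbours ≥ 2, adopts the app.
  Lee: 1 of 4 neighbours < 4, not yet.
  Nia: 2 of 3 neighbours < 3, not yet.
Round 3 — no new adoptions; cascade stops.

Dee, Gus, Lee, Nia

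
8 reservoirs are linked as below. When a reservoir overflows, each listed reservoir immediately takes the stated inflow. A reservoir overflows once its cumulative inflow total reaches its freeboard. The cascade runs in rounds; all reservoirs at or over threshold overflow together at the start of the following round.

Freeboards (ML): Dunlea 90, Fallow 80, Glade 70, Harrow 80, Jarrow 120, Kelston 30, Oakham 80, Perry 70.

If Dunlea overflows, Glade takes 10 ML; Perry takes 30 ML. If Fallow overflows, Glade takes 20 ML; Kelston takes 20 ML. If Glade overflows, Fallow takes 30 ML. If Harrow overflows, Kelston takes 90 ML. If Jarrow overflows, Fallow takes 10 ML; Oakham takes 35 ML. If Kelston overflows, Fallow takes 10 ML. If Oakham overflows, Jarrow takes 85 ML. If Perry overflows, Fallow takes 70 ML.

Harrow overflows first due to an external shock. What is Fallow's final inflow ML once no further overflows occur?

10

Round 1 — Harrow overflows (initial).
  Kelston: +90 → 90 ≥ 30
Round 2 — Kelston overflows.
  Fallow: +10 → 10 < 80
No further overflows.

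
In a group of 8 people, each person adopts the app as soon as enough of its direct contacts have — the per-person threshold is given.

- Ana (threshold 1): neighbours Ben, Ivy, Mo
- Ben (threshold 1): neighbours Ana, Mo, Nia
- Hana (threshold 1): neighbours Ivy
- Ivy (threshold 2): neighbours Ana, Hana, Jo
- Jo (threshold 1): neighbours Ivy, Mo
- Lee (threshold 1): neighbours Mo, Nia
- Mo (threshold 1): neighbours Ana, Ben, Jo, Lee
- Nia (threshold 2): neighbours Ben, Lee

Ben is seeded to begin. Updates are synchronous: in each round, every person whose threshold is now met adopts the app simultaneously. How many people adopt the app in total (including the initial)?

Round 1 — Ben adopts the app (initial).
Round 2 — checking thresholds:
  Ana: 1 of 3 neighbours ≥ 1, adopts the app.
  Mo: 1 of 4 neighbours ≥ 1, adopts the app.
  Nia: 1 of 2 neighbours < 2, not yet.
Round 3 — checking thresholds:
  Ivy: 1 of 3 neighbours < 2, not yet.
  Jo: 1 of 2 neighbours ≥ 1, adopts the app.
  Lee: 1 of 2 neighbours ≥ 1, adopts the app.
  Nia: 1 of 2 neighbours < 2, not yet.
Round 4 — checking thresholds:
  Ivy: 2 of 3 neighbours ≥ 2, adopts the app.
  Nia: 2 of 2 neighbours ≥ 2, adopts the app.
Round 5 — checking thresholds:
  Hana: 1 of 1 neighbours ≥ 1, adopts the app.
Round 6 — no new adoptions; cascade stops.

8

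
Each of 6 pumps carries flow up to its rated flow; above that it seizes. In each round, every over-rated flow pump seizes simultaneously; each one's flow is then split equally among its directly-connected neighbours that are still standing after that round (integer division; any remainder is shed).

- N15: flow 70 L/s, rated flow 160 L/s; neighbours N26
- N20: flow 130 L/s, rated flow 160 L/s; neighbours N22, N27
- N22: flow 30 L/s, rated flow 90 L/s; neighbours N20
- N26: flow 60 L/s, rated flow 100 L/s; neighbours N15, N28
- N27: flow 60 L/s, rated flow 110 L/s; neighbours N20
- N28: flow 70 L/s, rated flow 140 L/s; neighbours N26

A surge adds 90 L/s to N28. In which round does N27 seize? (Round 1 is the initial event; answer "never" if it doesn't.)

Round 1 — N28 at 160 > 140. N28 seizes.
  N28 sheds 160 L/s to N26: 160 each.
    N26: 60+160 = 220 > 100
Round 2 — N26 seizes.
  N26 sheds 220 L/s to N15: 220 each.
    N15: 70+220 = 290 > 160
Round 3 — N15 seizes.
  N15 sheds 290 L/s: no online neighbours, lost.
No further seizures.

never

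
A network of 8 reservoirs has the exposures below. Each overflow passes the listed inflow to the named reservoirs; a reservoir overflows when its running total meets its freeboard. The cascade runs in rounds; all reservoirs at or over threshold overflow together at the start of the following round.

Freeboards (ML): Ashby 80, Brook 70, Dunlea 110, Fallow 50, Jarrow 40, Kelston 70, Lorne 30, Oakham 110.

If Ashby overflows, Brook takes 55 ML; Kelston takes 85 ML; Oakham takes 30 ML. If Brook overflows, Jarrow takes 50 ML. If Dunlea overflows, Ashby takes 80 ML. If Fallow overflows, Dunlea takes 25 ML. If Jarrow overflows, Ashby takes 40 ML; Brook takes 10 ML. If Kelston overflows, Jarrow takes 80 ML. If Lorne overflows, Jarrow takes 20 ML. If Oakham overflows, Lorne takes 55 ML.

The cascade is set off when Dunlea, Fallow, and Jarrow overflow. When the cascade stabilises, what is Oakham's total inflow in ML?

Round 1 — Dunlea, Fallow, Jarrow overflow (initial).
  Ashby: +80+40 → 120 ≥ 80
  Brook: +10 → 10 < 70
Round 2 — Ashby overflows.
  Brook: +55 → 65 < 70
  Kelston: +85 → 85 ≥ 70
  Oakham: +30 → 30 < 110
Round 3 — Kelston overflows.
No further overflows.

30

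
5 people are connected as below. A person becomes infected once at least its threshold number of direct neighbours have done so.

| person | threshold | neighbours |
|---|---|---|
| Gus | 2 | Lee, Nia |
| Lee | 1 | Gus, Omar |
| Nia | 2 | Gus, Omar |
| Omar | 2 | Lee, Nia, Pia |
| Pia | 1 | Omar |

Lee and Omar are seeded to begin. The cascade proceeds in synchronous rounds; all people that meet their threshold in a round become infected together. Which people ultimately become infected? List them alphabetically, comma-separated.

Round 1 — Lee, Omar become infected (initial).
Round 2 — checking thresholds:
  Gus: 1 of 2 neighbours < 2, below threshold.
  Nia: 1 of 2 neighbours < 2, below threshold.
  Pia: 1 of 1 neighbours ≥ 1, becomes infected.
Round 3 — no new infections; cascade stops.

Lee, Omar, Pia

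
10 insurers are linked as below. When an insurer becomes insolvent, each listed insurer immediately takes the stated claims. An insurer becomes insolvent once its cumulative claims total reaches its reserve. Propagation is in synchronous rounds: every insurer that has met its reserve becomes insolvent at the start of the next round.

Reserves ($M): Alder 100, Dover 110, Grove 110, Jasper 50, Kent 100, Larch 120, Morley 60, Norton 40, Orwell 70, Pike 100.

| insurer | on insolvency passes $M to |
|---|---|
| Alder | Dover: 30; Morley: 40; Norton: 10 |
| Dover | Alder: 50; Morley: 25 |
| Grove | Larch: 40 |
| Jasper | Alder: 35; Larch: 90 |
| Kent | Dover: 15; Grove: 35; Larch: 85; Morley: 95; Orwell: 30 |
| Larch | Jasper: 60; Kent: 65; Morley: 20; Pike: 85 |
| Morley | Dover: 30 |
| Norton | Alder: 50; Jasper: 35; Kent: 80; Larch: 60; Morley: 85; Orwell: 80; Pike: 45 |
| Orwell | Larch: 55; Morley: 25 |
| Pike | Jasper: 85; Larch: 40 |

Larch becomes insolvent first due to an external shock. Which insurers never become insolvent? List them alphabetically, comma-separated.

Round 1 — Larch becomes insolvent (initial).
  Jasper: +60 → 60 ≥ 50
  Kent: +65 → 65 < 100
  Morley: +20 → 20 < 60
  Pike: +85 → 85 < 100
Round 2 — Jasper becomes insolvent.
  Alder: +35 → 35 < 100
No further insolvencies.

Alder, Dover, Grove, Kent, Morley, Norton, Orwell, Pike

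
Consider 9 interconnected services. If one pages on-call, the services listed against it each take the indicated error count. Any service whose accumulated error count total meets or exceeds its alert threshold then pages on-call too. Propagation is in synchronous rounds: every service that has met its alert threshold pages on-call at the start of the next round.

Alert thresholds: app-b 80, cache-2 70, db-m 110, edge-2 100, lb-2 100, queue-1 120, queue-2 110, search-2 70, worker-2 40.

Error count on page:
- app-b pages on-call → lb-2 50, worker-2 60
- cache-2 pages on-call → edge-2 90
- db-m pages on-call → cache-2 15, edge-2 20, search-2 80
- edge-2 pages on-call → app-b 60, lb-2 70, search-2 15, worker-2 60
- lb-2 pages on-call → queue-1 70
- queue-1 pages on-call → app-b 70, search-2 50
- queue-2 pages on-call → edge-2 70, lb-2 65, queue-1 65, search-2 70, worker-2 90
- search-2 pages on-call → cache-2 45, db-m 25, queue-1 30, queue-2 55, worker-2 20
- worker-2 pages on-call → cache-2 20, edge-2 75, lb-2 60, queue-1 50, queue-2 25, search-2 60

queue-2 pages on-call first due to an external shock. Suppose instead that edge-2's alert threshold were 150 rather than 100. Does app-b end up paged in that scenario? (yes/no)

no

With edge-2's alert threshold at 150:
Round 1 — queue-2 pages on-call (initial).
  edge-2: +70 → 70 < 150
  lb-2: +65 → 65 < 100
  queue-1: +65 → 65 < 120
  search-2: +70 → 70 ≥ 70
  worker-2: +90 → 90 ≥ 40
Round 2 — search-2, worker-2 page on-call.
  cache-2: +45+20 → 65 < 70
  db-m: +25 → 25 < 110
  edge-2: +75 → 145 < 150
  lb-2: +60 → 125 ≥ 100
  queue-1: +30+50 → 145 ≥ 120
Round 3 — lb-2, queue-1 page on-call.
  app-b: +70 → 70 < 80
No further pages.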